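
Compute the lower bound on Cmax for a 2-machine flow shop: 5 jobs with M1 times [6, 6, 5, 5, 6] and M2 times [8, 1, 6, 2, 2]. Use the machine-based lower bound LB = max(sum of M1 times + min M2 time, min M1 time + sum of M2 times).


LB1 = sum(M1 times) + min(M2 times) = 28 + 1 = 29
LB2 = min(M1 times) + sum(M2 times) = 5 + 19 = 24
Lower bound = max(LB1, LB2) = max(29, 24) = 29

29


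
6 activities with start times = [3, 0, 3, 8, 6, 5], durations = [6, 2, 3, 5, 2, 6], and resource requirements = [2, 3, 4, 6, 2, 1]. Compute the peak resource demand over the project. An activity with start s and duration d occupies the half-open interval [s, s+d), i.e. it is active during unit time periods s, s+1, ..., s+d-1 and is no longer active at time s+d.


Each activity i is active on [start_i, start_i + duration_i).
Compute total resource usage per time slot:
  t=0: active resources = [3], total = 3
  t=1: active resources = [3], total = 3
  t=2: active resources = [], total = 0
  t=3: active resources = [2, 4], total = 6
  t=4: active resources = [2, 4], total = 6
  t=5: active resources = [2, 4, 1], total = 7
  t=6: active resources = [2, 2, 1], total = 5
  t=7: active resources = [2, 2, 1], total = 5
  t=8: active resources = [2, 6, 1], total = 9
  t=9: active resources = [6, 1], total = 7
  t=10: active resources = [6, 1], total = 7
  t=11: active resources = [6], total = 6
  t=12: active resources = [6], total = 6
Peak resource demand = 9

9


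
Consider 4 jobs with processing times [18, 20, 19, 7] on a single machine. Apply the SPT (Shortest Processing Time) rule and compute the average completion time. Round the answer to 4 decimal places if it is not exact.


Sort jobs by processing time (SPT order): [7, 18, 19, 20]
Compute completion times sequentially:
  Job 1: processing = 7, completes at 7
  Job 2: processing = 18, completes at 25
  Job 3: processing = 19, completes at 44
  Job 4: processing = 20, completes at 64
Sum of completion times = 140
Average completion time = 140/4 = 35.0

35.0


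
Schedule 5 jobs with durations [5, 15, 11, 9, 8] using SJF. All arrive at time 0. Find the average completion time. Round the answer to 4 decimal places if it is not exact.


SJF order (ascending): [5, 8, 9, 11, 15]
Completion times:
  Job 1: burst=5, C=5
  Job 2: burst=8, C=13
  Job 3: burst=9, C=22
  Job 4: burst=11, C=33
  Job 5: burst=15, C=48
Average completion = 121/5 = 24.2

24.2


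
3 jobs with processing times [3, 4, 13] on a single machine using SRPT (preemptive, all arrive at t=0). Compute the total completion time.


Since all jobs arrive at t=0, SRPT equals SPT ordering.
SPT order: [3, 4, 13]
Completion times:
  Job 1: p=3, C=3
  Job 2: p=4, C=7
  Job 3: p=13, C=20
Total completion time = 3 + 7 + 20 = 30

30


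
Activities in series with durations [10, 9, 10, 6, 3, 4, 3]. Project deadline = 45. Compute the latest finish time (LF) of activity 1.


LF(activity 1) = deadline - sum of successor durations
Successors: activities 2 through 7 with durations [9, 10, 6, 3, 4, 3]
Sum of successor durations = 35
LF = 45 - 35 = 10

10


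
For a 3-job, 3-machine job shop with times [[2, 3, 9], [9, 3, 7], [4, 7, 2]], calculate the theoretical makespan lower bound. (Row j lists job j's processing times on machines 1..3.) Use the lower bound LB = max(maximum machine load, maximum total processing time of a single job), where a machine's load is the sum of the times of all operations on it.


Machine loads:
  Machine 1: 2 + 9 + 4 = 15
  Machine 2: 3 + 3 + 7 = 13
  Machine 3: 9 + 7 + 2 = 18
Max machine load = 18
Job totals:
  Job 1: 14
  Job 2: 19
  Job 3: 13
Max job total = 19
Lower bound = max(18, 19) = 19

19


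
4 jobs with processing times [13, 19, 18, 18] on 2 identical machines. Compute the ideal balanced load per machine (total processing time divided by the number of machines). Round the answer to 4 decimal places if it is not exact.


Total processing time = 13 + 19 + 18 + 18 = 68
Number of machines = 2
Ideal balanced load = 68 / 2 = 34.0

34.0


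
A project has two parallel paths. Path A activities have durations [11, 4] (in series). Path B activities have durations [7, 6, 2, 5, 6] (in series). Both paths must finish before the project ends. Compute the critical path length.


Path A total = 11 + 4 = 15
Path B total = 7 + 6 + 2 + 5 + 6 = 26
Critical path = longest path = max(15, 26) = 26

26


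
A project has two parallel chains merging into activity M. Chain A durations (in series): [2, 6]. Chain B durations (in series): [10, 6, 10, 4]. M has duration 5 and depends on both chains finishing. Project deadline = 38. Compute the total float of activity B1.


Forward pass: ES(B1) = sum of predecessors on chain B = 0
EF = ES + duration = 0 + 10 = 10
Backward pass: LF(M) = deadline = 38; LS(M) = 38 - 5 = 33
LF(B1) = LS(M) - sum(successors on chain B) = 33 - 20 = 13
LS = LF - duration = 13 - 10 = 3
Total float = LS - ES = 3 - 0 = 3

3


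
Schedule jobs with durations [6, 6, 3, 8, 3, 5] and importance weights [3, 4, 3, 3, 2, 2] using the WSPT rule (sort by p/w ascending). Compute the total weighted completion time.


Compute p/w ratios and sort ascending (WSPT): [(3, 3), (6, 4), (3, 2), (6, 3), (5, 2), (8, 3)]
Compute weighted completion times:
  Job (p=3,w=3): C=3, w*C=3*3=9
  Job (p=6,w=4): C=9, w*C=4*9=36
  Job (p=3,w=2): C=12, w*C=2*12=24
  Job (p=6,w=3): C=18, w*C=3*18=54
  Job (p=5,w=2): C=23, w*C=2*23=46
  Job (p=8,w=3): C=31, w*C=3*31=93
Total weighted completion time = 262

262


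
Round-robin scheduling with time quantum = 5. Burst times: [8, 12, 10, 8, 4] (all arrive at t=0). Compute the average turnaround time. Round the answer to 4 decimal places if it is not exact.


Time quantum = 5
Execution trace:
  J1 runs 5 units, time = 5
  J2 runs 5 units, time = 10
  J3 runs 5 units, time = 15
  J4 runs 5 units, time = 20
  J5 runs 4 units, time = 24
  J1 runs 3 units, time = 27
  J2 runs 5 units, time = 32
  J3 runs 5 units, time = 37
  J4 runs 3 units, time = 40
  J2 runs 2 units, time = 42
Finish times: [27, 42, 37, 40, 24]
Average turnaround = 170/5 = 34.0

34.0


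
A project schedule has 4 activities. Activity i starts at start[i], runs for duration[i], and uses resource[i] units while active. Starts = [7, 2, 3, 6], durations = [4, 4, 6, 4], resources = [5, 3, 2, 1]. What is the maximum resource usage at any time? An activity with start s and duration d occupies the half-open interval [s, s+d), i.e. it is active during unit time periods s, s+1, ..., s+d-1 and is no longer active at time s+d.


Each activity i is active on [start_i, start_i + duration_i).
Compute total resource usage per time slot:
  t=0: active resources = [], total = 0
  t=1: active resources = [], total = 0
  t=2: active resources = [3], total = 3
  t=3: active resources = [3, 2], total = 5
  t=4: active resources = [3, 2], total = 5
  t=5: active resources = [3, 2], total = 5
  t=6: active resources = [2, 1], total = 3
  t=7: active resources = [5, 2, 1], total = 8
  t=8: active resources = [5, 2, 1], total = 8
  t=9: active resources = [5, 1], total = 6
  t=10: active resources = [5], total = 5
Peak resource demand = 8

8


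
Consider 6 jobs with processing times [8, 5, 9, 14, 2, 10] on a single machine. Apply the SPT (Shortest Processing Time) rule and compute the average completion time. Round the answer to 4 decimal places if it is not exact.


Sort jobs by processing time (SPT order): [2, 5, 8, 9, 10, 14]
Compute completion times sequentially:
  Job 1: processing = 2, completes at 2
  Job 2: processing = 5, completes at 7
  Job 3: processing = 8, completes at 15
  Job 4: processing = 9, completes at 24
  Job 5: processing = 10, completes at 34
  Job 6: processing = 14, completes at 48
Sum of completion times = 130
Average completion time = 130/6 = 21.6667

21.6667


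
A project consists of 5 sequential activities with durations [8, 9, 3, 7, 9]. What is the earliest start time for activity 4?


Activity 4 starts after activities 1 through 3 complete.
Predecessor durations: [8, 9, 3]
ES = 8 + 9 + 3 = 20

20


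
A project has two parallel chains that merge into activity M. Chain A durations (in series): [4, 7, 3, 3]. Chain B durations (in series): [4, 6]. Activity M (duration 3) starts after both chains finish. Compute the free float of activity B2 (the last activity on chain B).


ES(B2) = sum of predecessors on chain B = 4
EF(B2) = ES + duration = 4 + 6 = 10
Successor of B2 is M. ES(M) = max(sum(A), sum(B)) = max(17, 10) = 17
Free float = ES(successor) - EF(current) = 17 - 10 = 7

7


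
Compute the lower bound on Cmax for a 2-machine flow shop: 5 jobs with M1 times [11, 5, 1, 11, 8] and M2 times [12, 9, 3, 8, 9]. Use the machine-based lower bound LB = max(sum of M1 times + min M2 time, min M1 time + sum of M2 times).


LB1 = sum(M1 times) + min(M2 times) = 36 + 3 = 39
LB2 = min(M1 times) + sum(M2 times) = 1 + 41 = 42
Lower bound = max(LB1, LB2) = max(39, 42) = 42

42


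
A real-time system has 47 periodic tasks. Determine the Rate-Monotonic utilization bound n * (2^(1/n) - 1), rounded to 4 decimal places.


Compute 2^(1/47) = 1.0148570979
Subtract 1: 1.0148570979 - 1 = 0.0148570979
Multiply by n: 47 * 0.0148570979 = 0.6982836013
Round to 4 dp: 0.6983

0.6983


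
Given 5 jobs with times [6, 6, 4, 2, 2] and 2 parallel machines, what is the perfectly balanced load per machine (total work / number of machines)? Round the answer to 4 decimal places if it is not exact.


Total processing time = 6 + 6 + 4 + 2 + 2 = 20
Number of machines = 2
Ideal balanced load = 20 / 2 = 10.0

10.0


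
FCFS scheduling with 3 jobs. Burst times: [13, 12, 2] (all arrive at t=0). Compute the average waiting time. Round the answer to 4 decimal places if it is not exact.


FCFS order (as given): [13, 12, 2]
Waiting times:
  Job 1: wait = 0
  Job 2: wait = 13
  Job 3: wait = 25
Sum of waiting times = 38
Average waiting time = 38/3 = 12.6667

12.6667


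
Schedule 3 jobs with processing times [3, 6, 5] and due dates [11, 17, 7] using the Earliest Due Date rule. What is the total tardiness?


Sort by due date (EDD order): [(5, 7), (3, 11), (6, 17)]
Compute completion times and tardiness:
  Job 1: p=5, d=7, C=5, tardiness=max(0,5-7)=0
  Job 2: p=3, d=11, C=8, tardiness=max(0,8-11)=0
  Job 3: p=6, d=17, C=14, tardiness=max(0,14-17)=0
Total tardiness = 0

0


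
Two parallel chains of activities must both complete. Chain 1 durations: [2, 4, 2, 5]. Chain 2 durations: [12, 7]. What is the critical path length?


Path A total = 2 + 4 + 2 + 5 = 13
Path B total = 12 + 7 = 19
Critical path = longest path = max(13, 19) = 19

19


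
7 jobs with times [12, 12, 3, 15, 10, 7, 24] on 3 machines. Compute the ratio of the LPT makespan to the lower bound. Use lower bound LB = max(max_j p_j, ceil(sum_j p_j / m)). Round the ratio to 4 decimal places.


LPT order: [24, 15, 12, 12, 10, 7, 3]
Machine loads after assignment: [31, 25, 27]
LPT makespan = 31
Lower bound = max(max_job, ceil(total/3)) = max(24, 28) = 28
Ratio = 31 / 28 = 1.1071

1.1071


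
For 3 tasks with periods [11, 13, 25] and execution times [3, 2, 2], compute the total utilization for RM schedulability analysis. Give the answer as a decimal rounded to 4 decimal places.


Compute individual utilizations (exact fractions):
  Task 1: C/T = 3/11 (approx. 0.2727)
  Task 2: C/T = 2/13 (approx. 0.1538)
  Task 3: C/T = 2/25 (approx. 0.08)
Total utilization U = 3/11 + 2/13 + 2/25 = 1811/3575
Rounded to 4 decimal places: U = 0.5066
RM (Liu & Layland) bound for 3 tasks = 0.779763; compare with U = 1811/3575 (approx. 0.506573)
U <= bound, so schedulable by RM sufficient condition.

0.5066


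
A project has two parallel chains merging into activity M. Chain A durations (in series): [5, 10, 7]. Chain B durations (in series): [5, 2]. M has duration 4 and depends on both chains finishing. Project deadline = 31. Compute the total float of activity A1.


Forward pass: ES(A1) = sum of predecessors on chain A = 0
EF = ES + duration = 0 + 5 = 5
Backward pass: LF(M) = deadline = 31; LS(M) = 31 - 4 = 27
LF(A1) = LS(M) - sum(successors on chain A) = 27 - 17 = 10
LS = LF - duration = 10 - 5 = 5
Total float = LS - ES = 5 - 0 = 5

5


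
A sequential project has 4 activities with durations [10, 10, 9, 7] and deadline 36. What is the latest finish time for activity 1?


LF(activity 1) = deadline - sum of successor durations
Successors: activities 2 through 4 with durations [10, 9, 7]
Sum of successor durations = 26
LF = 36 - 26 = 10

10


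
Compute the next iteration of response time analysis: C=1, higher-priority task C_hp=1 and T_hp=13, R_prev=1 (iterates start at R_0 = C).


R_next = C + ceil(R_prev / T_hp) * C_hp
ceil(1 / 13) = ceil(0.0769) = 1
Interference = 1 * 1 = 1
R_next = 1 + 1 = 2

2


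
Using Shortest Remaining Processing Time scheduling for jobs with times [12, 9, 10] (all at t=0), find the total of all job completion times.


Since all jobs arrive at t=0, SRPT equals SPT ordering.
SPT order: [9, 10, 12]
Completion times:
  Job 1: p=9, C=9
  Job 2: p=10, C=19
  Job 3: p=12, C=31
Total completion time = 9 + 19 + 31 = 59

59


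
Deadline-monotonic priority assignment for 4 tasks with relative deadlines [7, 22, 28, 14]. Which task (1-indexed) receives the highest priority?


Sort tasks by relative deadline (ascending):
  Task 1: deadline = 7
  Task 4: deadline = 14
  Task 2: deadline = 22
  Task 3: deadline = 28
Priority order (highest first): [1, 4, 2, 3]
Highest priority task = 1

1


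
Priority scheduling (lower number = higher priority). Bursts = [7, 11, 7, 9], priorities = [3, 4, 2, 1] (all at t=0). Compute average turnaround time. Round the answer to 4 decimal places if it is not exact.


Sort by priority (ascending = highest first):
Order: [(1, 9), (2, 7), (3, 7), (4, 11)]
Completion times:
  Priority 1, burst=9, C=9
  Priority 2, burst=7, C=16
  Priority 3, burst=7, C=23
  Priority 4, burst=11, C=34
Average turnaround = 82/4 = 20.5

20.5


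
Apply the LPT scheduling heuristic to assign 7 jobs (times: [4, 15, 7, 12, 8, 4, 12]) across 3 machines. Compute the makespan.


Sort jobs in decreasing order (LPT): [15, 12, 12, 8, 7, 4, 4]
Assign each job to the least loaded machine:
  Machine 1: jobs [15, 4, 4], load = 23
  Machine 2: jobs [12, 8], load = 20
  Machine 3: jobs [12, 7], load = 19
Makespan = max load = 23

23


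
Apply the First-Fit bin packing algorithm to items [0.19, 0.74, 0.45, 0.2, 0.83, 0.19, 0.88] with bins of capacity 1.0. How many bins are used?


Place items sequentially using First-Fit:
  Item 0.19 -> new Bin 1
  Item 0.74 -> Bin 1 (now 0.93)
  Item 0.45 -> new Bin 2
  Item 0.2 -> Bin 2 (now 0.65)
  Item 0.83 -> new Bin 3
  Item 0.19 -> Bin 2 (now 0.84)
  Item 0.88 -> new Bin 4
Total bins used = 4

4


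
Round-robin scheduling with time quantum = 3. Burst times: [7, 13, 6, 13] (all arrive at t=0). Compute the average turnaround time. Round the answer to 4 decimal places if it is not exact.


Time quantum = 3
Execution trace:
  J1 runs 3 units, time = 3
  J2 runs 3 units, time = 6
  J3 runs 3 units, time = 9
  J4 runs 3 units, time = 12
  J1 runs 3 units, time = 15
  J2 runs 3 units, time = 18
  J3 runs 3 units, time = 21
  J4 runs 3 units, time = 24
  J1 runs 1 units, time = 25
  J2 runs 3 units, time = 28
  J4 runs 3 units, time = 31
  J2 runs 3 units, time = 34
  J4 runs 3 units, time = 37
  J2 runs 1 units, time = 38
  J4 runs 1 units, time = 39
Finish times: [25, 38, 21, 39]
Average turnaround = 123/4 = 30.75

30.75


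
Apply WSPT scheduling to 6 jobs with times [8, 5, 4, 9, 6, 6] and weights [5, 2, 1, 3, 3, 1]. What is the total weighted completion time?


Compute p/w ratios and sort ascending (WSPT): [(8, 5), (6, 3), (5, 2), (9, 3), (4, 1), (6, 1)]
Compute weighted completion times:
  Job (p=8,w=5): C=8, w*C=5*8=40
  Job (p=6,w=3): C=14, w*C=3*14=42
  Job (p=5,w=2): C=19, w*C=2*19=38
  Job (p=9,w=3): C=28, w*C=3*28=84
  Job (p=4,w=1): C=32, w*C=1*32=32
  Job (p=6,w=1): C=38, w*C=1*38=38
Total weighted completion time = 274

274


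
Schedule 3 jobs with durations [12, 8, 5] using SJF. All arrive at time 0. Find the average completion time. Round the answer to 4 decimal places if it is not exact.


SJF order (ascending): [5, 8, 12]
Completion times:
  Job 1: burst=5, C=5
  Job 2: burst=8, C=13
  Job 3: burst=12, C=25
Average completion = 43/3 = 14.3333

14.3333


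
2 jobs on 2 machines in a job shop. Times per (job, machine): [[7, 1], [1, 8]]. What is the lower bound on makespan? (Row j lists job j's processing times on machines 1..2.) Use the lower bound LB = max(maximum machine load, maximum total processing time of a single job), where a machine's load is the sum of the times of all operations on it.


Machine loads:
  Machine 1: 7 + 1 = 8
  Machine 2: 1 + 8 = 9
Max machine load = 9
Job totals:
  Job 1: 8
  Job 2: 9
Max job total = 9
Lower bound = max(9, 9) = 9

9


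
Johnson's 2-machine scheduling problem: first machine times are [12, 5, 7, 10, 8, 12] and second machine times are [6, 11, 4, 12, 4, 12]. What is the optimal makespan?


Apply Johnson's rule:
  Group 1 (a <= b): [(2, 5, 11), (4, 10, 12), (6, 12, 12)]
  Group 2 (a > b): [(1, 12, 6), (3, 7, 4), (5, 8, 4)]
Optimal job order: [2, 4, 6, 1, 3, 5]
Schedule:
  Job 2: M1 done at 5, M2 done at 16
  Job 4: M1 done at 15, M2 done at 28
  Job 6: M1 done at 27, M2 done at 40
  Job 1: M1 done at 39, M2 done at 46
  Job 3: M1 done at 46, M2 done at 50
  Job 5: M1 done at 54, M2 done at 58
Makespan = 58

58


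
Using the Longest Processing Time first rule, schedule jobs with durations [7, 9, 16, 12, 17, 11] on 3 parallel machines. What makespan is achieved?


Sort jobs in decreasing order (LPT): [17, 16, 12, 11, 9, 7]
Assign each job to the least loaded machine:
  Machine 1: jobs [17, 7], load = 24
  Machine 2: jobs [16, 9], load = 25
  Machine 3: jobs [12, 11], load = 23
Makespan = max load = 25

25


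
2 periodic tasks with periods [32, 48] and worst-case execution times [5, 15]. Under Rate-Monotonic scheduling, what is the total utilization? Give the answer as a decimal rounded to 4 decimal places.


Compute individual utilizations (exact fractions):
  Task 1: C/T = 5/32 (approx. 0.1563)
  Task 2: C/T = 15/48 = 5/16 (approx. 0.3125)
Total utilization U = 5/32 + 5/16 = 15/32
Rounded to 4 decimal places: U = 0.4688
RM (Liu & Layland) bound for 2 tasks = 0.828427; compare with U = 15/32 (approx. 0.468750)
U <= bound, so schedulable by RM sufficient condition.

0.4688


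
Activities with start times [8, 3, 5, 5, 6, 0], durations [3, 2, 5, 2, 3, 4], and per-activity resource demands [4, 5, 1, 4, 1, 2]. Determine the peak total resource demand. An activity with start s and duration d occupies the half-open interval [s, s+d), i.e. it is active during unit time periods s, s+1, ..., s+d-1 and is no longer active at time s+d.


Each activity i is active on [start_i, start_i + duration_i).
Compute total resource usage per time slot:
  t=0: active resources = [2], total = 2
  t=1: active resources = [2], total = 2
  t=2: active resources = [2], total = 2
  t=3: active resources = [5, 2], total = 7
  t=4: active resources = [5], total = 5
  t=5: active resources = [1, 4], total = 5
  t=6: active resources = [1, 4, 1], total = 6
  t=7: active resources = [1, 1], total = 2
  t=8: active resources = [4, 1, 1], total = 6
  t=9: active resources = [4, 1], total = 5
  t=10: active resources = [4], total = 4
Peak resource demand = 7

7


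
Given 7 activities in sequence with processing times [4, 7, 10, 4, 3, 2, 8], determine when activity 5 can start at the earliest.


Activity 5 starts after activities 1 through 4 complete.
Predecessor durations: [4, 7, 10, 4]
ES = 4 + 7 + 10 + 4 = 25

25


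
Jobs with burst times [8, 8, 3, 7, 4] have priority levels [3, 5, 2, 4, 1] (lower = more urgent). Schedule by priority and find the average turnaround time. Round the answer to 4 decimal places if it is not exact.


Sort by priority (ascending = highest first):
Order: [(1, 4), (2, 3), (3, 8), (4, 7), (5, 8)]
Completion times:
  Priority 1, burst=4, C=4
  Priority 2, burst=3, C=7
  Priority 3, burst=8, C=15
  Priority 4, burst=7, C=22
  Priority 5, burst=8, C=30
Average turnaround = 78/5 = 15.6

15.6


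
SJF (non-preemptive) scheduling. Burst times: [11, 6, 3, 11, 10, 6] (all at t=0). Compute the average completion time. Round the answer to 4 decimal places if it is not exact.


SJF order (ascending): [3, 6, 6, 10, 11, 11]
Completion times:
  Job 1: burst=3, C=3
  Job 2: burst=6, C=9
  Job 3: burst=6, C=15
  Job 4: burst=10, C=25
  Job 5: burst=11, C=36
  Job 6: burst=11, C=47
Average completion = 135/6 = 22.5

22.5


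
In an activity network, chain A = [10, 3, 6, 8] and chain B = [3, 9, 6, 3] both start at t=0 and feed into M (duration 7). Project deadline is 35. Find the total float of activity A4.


Forward pass: ES(A4) = sum of predecessors on chain A = 19
EF = ES + duration = 19 + 8 = 27
Backward pass: LF(M) = deadline = 35; LS(M) = 35 - 7 = 28
LF(A4) = LS(M) - sum(successors on chain A) = 28 - 0 = 28
LS = LF - duration = 28 - 8 = 20
Total float = LS - ES = 20 - 19 = 1

1


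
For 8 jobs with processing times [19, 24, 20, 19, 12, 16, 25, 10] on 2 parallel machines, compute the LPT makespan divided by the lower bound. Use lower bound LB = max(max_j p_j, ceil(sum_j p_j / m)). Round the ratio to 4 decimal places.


LPT order: [25, 24, 20, 19, 19, 16, 12, 10]
Machine loads after assignment: [73, 72]
LPT makespan = 73
Lower bound = max(max_job, ceil(total/2)) = max(25, 73) = 73
Ratio = 73 / 73 = 1.0

1.0


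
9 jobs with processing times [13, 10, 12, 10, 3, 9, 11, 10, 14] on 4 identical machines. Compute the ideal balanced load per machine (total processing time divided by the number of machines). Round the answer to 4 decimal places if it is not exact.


Total processing time = 13 + 10 + 12 + 10 + 3 + 9 + 11 + 10 + 14 = 92
Number of machines = 4
Ideal balanced load = 92 / 4 = 23.0

23.0


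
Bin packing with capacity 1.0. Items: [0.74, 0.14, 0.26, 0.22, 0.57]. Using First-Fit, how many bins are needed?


Place items sequentially using First-Fit:
  Item 0.74 -> new Bin 1
  Item 0.14 -> Bin 1 (now 0.88)
  Item 0.26 -> new Bin 2
  Item 0.22 -> Bin 2 (now 0.48)
  Item 0.57 -> new Bin 3
Total bins used = 3

3


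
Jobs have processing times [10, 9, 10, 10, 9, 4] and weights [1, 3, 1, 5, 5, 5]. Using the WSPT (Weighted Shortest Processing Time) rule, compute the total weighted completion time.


Compute p/w ratios and sort ascending (WSPT): [(4, 5), (9, 5), (10, 5), (9, 3), (10, 1), (10, 1)]
Compute weighted completion times:
  Job (p=4,w=5): C=4, w*C=5*4=20
  Job (p=9,w=5): C=13, w*C=5*13=65
  Job (p=10,w=5): C=23, w*C=5*23=115
  Job (p=9,w=3): C=32, w*C=3*32=96
  Job (p=10,w=1): C=42, w*C=1*42=42
  Job (p=10,w=1): C=52, w*C=1*52=52
Total weighted completion time = 390

390


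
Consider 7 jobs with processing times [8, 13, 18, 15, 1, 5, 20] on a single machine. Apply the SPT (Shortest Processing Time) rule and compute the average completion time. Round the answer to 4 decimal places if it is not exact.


Sort jobs by processing time (SPT order): [1, 5, 8, 13, 15, 18, 20]
Compute completion times sequentially:
  Job 1: processing = 1, completes at 1
  Job 2: processing = 5, completes at 6
  Job 3: processing = 8, completes at 14
  Job 4: processing = 13, completes at 27
  Job 5: processing = 15, completes at 42
  Job 6: processing = 18, completes at 60
  Job 7: processing = 20, completes at 80
Sum of completion times = 230
Average completion time = 230/7 = 32.8571

32.8571


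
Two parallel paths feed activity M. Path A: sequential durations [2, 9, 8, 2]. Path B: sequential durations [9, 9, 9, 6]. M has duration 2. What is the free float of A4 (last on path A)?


ES(A4) = sum of predecessors on chain A = 19
EF(A4) = ES + duration = 19 + 2 = 21
Successor of A4 is M. ES(M) = max(sum(A), sum(B)) = max(21, 33) = 33
Free float = ES(successor) - EF(current) = 33 - 21 = 12

12


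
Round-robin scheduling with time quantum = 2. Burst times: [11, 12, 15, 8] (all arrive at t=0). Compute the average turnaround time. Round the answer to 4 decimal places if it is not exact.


Time quantum = 2
Execution trace:
  J1 runs 2 units, time = 2
  J2 runs 2 units, time = 4
  J3 runs 2 units, time = 6
  J4 runs 2 units, time = 8
  J1 runs 2 units, time = 10
  J2 runs 2 units, time = 12
  J3 runs 2 units, time = 14
  J4 runs 2 units, time = 16
  J1 runs 2 units, time = 18
  J2 runs 2 units, time = 20
  J3 runs 2 units, time = 22
  J4 runs 2 units, time = 24
  J1 runs 2 units, time = 26
  J2 runs 2 units, time = 28
  J3 runs 2 units, time = 30
  J4 runs 2 units, time = 32
  J1 runs 2 units, time = 34
  J2 runs 2 units, time = 36
  J3 runs 2 units, time = 38
  J1 runs 1 units, time = 39
  J2 runs 2 units, time = 41
  J3 runs 2 units, time = 43
  J3 runs 2 units, time = 45
  J3 runs 1 units, time = 46
Finish times: [39, 41, 46, 32]
Average turnaround = 158/4 = 39.5

39.5


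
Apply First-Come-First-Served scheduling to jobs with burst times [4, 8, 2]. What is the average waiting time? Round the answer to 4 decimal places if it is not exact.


FCFS order (as given): [4, 8, 2]
Waiting times:
  Job 1: wait = 0
  Job 2: wait = 4
  Job 3: wait = 12
Sum of waiting times = 16
Average waiting time = 16/3 = 5.3333

5.3333


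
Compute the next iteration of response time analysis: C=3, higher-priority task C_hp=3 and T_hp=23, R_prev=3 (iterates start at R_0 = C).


R_next = C + ceil(R_prev / T_hp) * C_hp
ceil(3 / 23) = ceil(0.1304) = 1
Interference = 1 * 3 = 3
R_next = 3 + 3 = 6

6


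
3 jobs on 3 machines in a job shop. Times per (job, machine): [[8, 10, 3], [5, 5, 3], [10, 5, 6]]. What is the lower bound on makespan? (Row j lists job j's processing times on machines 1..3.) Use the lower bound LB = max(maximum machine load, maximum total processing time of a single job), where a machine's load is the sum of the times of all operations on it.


Machine loads:
  Machine 1: 8 + 5 + 10 = 23
  Machine 2: 10 + 5 + 5 = 20
  Machine 3: 3 + 3 + 6 = 12
Max machine load = 23
Job totals:
  Job 1: 21
  Job 2: 13
  Job 3: 21
Max job total = 21
Lower bound = max(23, 21) = 23

23


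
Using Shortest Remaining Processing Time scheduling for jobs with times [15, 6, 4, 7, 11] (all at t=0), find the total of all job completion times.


Since all jobs arrive at t=0, SRPT equals SPT ordering.
SPT order: [4, 6, 7, 11, 15]
Completion times:
  Job 1: p=4, C=4
  Job 2: p=6, C=10
  Job 3: p=7, C=17
  Job 4: p=11, C=28
  Job 5: p=15, C=43
Total completion time = 4 + 10 + 17 + 28 + 43 = 102

102


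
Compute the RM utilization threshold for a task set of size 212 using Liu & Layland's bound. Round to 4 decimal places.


Compute 2^(1/212) = 1.0032749130
Subtract 1: 1.0032749130 - 1 = 0.0032749130
Multiply by n: 212 * 0.0032749130 = 0.6942815560
Round to 4 dp: 0.6943

0.6943


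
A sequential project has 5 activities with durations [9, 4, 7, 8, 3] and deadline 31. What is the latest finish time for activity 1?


LF(activity 1) = deadline - sum of successor durations
Successors: activities 2 through 5 with durations [4, 7, 8, 3]
Sum of successor durations = 22
LF = 31 - 22 = 9

9


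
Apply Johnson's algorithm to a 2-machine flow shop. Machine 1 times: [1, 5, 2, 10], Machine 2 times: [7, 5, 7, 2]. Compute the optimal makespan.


Apply Johnson's rule:
  Group 1 (a <= b): [(1, 1, 7), (3, 2, 7), (2, 5, 5)]
  Group 2 (a > b): [(4, 10, 2)]
Optimal job order: [1, 3, 2, 4]
Schedule:
  Job 1: M1 done at 1, M2 done at 8
  Job 3: M1 done at 3, M2 done at 15
  Job 2: M1 done at 8, M2 done at 20
  Job 4: M1 done at 18, M2 done at 22
Makespan = 22

22


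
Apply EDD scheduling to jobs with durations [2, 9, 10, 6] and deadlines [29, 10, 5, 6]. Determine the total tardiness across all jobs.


Sort by due date (EDD order): [(10, 5), (6, 6), (9, 10), (2, 29)]
Compute completion times and tardiness:
  Job 1: p=10, d=5, C=10, tardiness=max(0,10-5)=5
  Job 2: p=6, d=6, C=16, tardiness=max(0,16-6)=10
  Job 3: p=9, d=10, C=25, tardiness=max(0,25-10)=15
  Job 4: p=2, d=29, C=27, tardiness=max(0,27-29)=0
Total tardiness = 30

30


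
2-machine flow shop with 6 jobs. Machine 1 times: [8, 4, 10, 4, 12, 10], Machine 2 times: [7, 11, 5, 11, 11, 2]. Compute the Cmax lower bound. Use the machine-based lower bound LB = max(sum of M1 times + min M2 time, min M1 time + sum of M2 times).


LB1 = sum(M1 times) + min(M2 times) = 48 + 2 = 50
LB2 = min(M1 times) + sum(M2 times) = 4 + 47 = 51
Lower bound = max(LB1, LB2) = max(50, 51) = 51

51


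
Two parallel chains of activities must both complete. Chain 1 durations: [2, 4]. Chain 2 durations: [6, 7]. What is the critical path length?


Path A total = 2 + 4 = 6
Path B total = 6 + 7 = 13
Critical path = longest path = max(6, 13) = 13

13


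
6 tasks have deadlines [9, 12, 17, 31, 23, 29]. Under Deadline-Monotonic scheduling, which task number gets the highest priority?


Sort tasks by relative deadline (ascending):
  Task 1: deadline = 9
  Task 2: deadline = 12
  Task 3: deadline = 17
  Task 5: deadline = 23
  Task 6: deadline = 29
  Task 4: deadline = 31
Priority order (highest first): [1, 2, 3, 5, 6, 4]
Highest priority task = 1

1


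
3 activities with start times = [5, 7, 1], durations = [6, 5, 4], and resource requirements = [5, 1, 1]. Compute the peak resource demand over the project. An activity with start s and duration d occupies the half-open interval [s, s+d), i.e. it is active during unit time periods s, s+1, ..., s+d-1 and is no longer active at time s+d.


Each activity i is active on [start_i, start_i + duration_i).
Compute total resource usage per time slot:
  t=0: active resources = [], total = 0
  t=1: active resources = [1], total = 1
  t=2: active resources = [1], total = 1
  t=3: active resources = [1], total = 1
  t=4: active resources = [1], total = 1
  t=5: active resources = [5], total = 5
  t=6: active resources = [5], total = 5
  t=7: active resources = [5, 1], total = 6
  t=8: active resources = [5, 1], total = 6
  t=9: active resources = [5, 1], total = 6
  t=10: active resources = [5, 1], total = 6
  t=11: active resources = [1], total = 1
Peak resource demand = 6

6


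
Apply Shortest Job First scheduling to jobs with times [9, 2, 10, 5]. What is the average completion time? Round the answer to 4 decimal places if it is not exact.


SJF order (ascending): [2, 5, 9, 10]
Completion times:
  Job 1: burst=2, C=2
  Job 2: burst=5, C=7
  Job 3: burst=9, C=16
  Job 4: burst=10, C=26
Average completion = 51/4 = 12.75

12.75


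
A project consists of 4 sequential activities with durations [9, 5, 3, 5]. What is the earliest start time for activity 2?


Activity 2 starts after activities 1 through 1 complete.
Predecessor durations: [9]
ES = 9 = 9

9


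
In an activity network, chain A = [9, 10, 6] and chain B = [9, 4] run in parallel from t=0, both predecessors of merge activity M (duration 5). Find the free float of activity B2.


ES(B2) = sum of predecessors on chain B = 9
EF(B2) = ES + duration = 9 + 4 = 13
Successor of B2 is M. ES(M) = max(sum(A), sum(B)) = max(25, 13) = 25
Free float = ES(successor) - EF(current) = 25 - 13 = 12

12


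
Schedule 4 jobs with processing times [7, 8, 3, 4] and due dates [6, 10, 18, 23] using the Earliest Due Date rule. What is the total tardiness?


Sort by due date (EDD order): [(7, 6), (8, 10), (3, 18), (4, 23)]
Compute completion times and tardiness:
  Job 1: p=7, d=6, C=7, tardiness=max(0,7-6)=1
  Job 2: p=8, d=10, C=15, tardiness=max(0,15-10)=5
  Job 3: p=3, d=18, C=18, tardiness=max(0,18-18)=0
  Job 4: p=4, d=23, C=22, tardiness=max(0,22-23)=0
Total tardiness = 6

6


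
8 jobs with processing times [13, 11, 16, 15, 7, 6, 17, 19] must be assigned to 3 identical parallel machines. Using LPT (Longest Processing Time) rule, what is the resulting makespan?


Sort jobs in decreasing order (LPT): [19, 17, 16, 15, 13, 11, 7, 6]
Assign each job to the least loaded machine:
  Machine 1: jobs [19, 11, 7], load = 37
  Machine 2: jobs [17, 13, 6], load = 36
  Machine 3: jobs [16, 15], load = 31
Makespan = max load = 37

37


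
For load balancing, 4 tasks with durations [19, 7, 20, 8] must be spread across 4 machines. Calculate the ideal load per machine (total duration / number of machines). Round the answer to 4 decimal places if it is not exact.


Total processing time = 19 + 7 + 20 + 8 = 54
Number of machines = 4
Ideal balanced load = 54 / 4 = 13.5

13.5


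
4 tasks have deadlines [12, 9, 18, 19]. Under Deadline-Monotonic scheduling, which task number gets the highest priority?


Sort tasks by relative deadline (ascending):
  Task 2: deadline = 9
  Task 1: deadline = 12
  Task 3: deadline = 18
  Task 4: deadline = 19
Priority order (highest first): [2, 1, 3, 4]
Highest priority task = 2

2


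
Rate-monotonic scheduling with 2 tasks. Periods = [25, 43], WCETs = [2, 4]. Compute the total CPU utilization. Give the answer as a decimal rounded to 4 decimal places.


Compute individual utilizations (exact fractions):
  Task 1: C/T = 2/25 (approx. 0.08)
  Task 2: C/T = 4/43 (approx. 0.093)
Total utilization U = 2/25 + 4/43 = 186/1075
Rounded to 4 decimal places: U = 0.1730
RM (Liu & Layland) bound for 2 tasks = 0.828427; compare with U = 186/1075 (approx. 0.173023)
U <= bound, so schedulable by RM sufficient condition.

0.1730


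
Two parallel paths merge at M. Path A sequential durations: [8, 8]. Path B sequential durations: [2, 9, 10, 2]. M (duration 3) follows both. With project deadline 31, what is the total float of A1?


Forward pass: ES(A1) = sum of predecessors on chain A = 0
EF = ES + duration = 0 + 8 = 8
Backward pass: LF(M) = deadline = 31; LS(M) = 31 - 3 = 28
LF(A1) = LS(M) - sum(successors on chain A) = 28 - 8 = 20
LS = LF - duration = 20 - 8 = 12
Total float = LS - ES = 12 - 0 = 12

12


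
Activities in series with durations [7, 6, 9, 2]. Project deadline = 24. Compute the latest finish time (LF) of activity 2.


LF(activity 2) = deadline - sum of successor durations
Successors: activities 3 through 4 with durations [9, 2]
Sum of successor durations = 11
LF = 24 - 11 = 13

13


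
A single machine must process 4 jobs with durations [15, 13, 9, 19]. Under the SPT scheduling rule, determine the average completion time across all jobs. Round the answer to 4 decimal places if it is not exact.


Sort jobs by processing time (SPT order): [9, 13, 15, 19]
Compute completion times sequentially:
  Job 1: processing = 9, completes at 9
  Job 2: processing = 13, completes at 22
  Job 3: processing = 15, completes at 37
  Job 4: processing = 19, completes at 56
Sum of completion times = 124
Average completion time = 124/4 = 31.0

31.0


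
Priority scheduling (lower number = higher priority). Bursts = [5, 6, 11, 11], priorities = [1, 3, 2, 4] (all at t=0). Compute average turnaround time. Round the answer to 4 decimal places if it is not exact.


Sort by priority (ascending = highest first):
Order: [(1, 5), (2, 11), (3, 6), (4, 11)]
Completion times:
  Priority 1, burst=5, C=5
  Priority 2, burst=11, C=16
  Priority 3, burst=6, C=22
  Priority 4, burst=11, C=33
Average turnaround = 76/4 = 19.0

19.0


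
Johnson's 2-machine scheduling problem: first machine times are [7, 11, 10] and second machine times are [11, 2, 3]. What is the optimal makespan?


Apply Johnson's rule:
  Group 1 (a <= b): [(1, 7, 11)]
  Group 2 (a > b): [(3, 10, 3), (2, 11, 2)]
Optimal job order: [1, 3, 2]
Schedule:
  Job 1: M1 done at 7, M2 done at 18
  Job 3: M1 done at 17, M2 done at 21
  Job 2: M1 done at 28, M2 done at 30
Makespan = 30

30


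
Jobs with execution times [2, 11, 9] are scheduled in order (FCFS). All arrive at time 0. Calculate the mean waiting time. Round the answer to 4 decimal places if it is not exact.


FCFS order (as given): [2, 11, 9]
Waiting times:
  Job 1: wait = 0
  Job 2: wait = 2
  Job 3: wait = 13
Sum of waiting times = 15
Average waiting time = 15/3 = 5.0

5.0


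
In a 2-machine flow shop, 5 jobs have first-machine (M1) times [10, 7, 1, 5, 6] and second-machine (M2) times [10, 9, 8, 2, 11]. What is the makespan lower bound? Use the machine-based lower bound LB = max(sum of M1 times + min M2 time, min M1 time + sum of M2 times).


LB1 = sum(M1 times) + min(M2 times) = 29 + 2 = 31
LB2 = min(M1 times) + sum(M2 times) = 1 + 40 = 41
Lower bound = max(LB1, LB2) = max(31, 41) = 41

41


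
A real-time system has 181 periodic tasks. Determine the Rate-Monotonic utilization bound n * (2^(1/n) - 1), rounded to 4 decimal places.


Compute 2^(1/181) = 1.0038368845
Subtract 1: 1.0038368845 - 1 = 0.0038368845
Multiply by n: 181 * 0.0038368845 = 0.6944760945
Round to 4 dp: 0.6945

0.6945


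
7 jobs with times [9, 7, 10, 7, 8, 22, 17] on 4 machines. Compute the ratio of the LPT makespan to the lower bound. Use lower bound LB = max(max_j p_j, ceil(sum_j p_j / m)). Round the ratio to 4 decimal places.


LPT order: [22, 17, 10, 9, 8, 7, 7]
Machine loads after assignment: [22, 24, 17, 17]
LPT makespan = 24
Lower bound = max(max_job, ceil(total/4)) = max(22, 20) = 22
Ratio = 24 / 22 = 1.0909

1.0909


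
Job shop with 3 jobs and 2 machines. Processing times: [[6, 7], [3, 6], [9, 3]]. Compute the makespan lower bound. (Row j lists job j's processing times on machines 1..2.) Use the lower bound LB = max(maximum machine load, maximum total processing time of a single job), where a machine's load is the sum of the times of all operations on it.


Machine loads:
  Machine 1: 6 + 3 + 9 = 18
  Machine 2: 7 + 6 + 3 = 16
Max machine load = 18
Job totals:
  Job 1: 13
  Job 2: 9
  Job 3: 12
Max job total = 13
Lower bound = max(18, 13) = 18

18


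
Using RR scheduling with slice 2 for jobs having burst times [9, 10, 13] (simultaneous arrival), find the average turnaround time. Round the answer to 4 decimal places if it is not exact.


Time quantum = 2
Execution trace:
  J1 runs 2 units, time = 2
  J2 runs 2 units, time = 4
  J3 runs 2 units, time = 6
  J1 runs 2 units, time = 8
  J2 runs 2 units, time = 10
  J3 runs 2 units, time = 12
  J1 runs 2 units, time = 14
  J2 runs 2 units, time = 16
  J3 runs 2 units, time = 18
  J1 runs 2 units, time = 20
  J2 runs 2 units, time = 22
  J3 runs 2 units, time = 24
  J1 runs 1 units, time = 25
  J2 runs 2 units, time = 27
  J3 runs 2 units, time = 29
  J3 runs 2 units, time = 31
  J3 runs 1 units, time = 32
Finish times: [25, 27, 32]
Average turnaround = 84/3 = 28.0

28.0


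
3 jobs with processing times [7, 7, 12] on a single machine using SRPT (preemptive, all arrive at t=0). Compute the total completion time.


Since all jobs arrive at t=0, SRPT equals SPT ordering.
SPT order: [7, 7, 12]
Completion times:
  Job 1: p=7, C=7
  Job 2: p=7, C=14
  Job 3: p=12, C=26
Total completion time = 7 + 14 + 26 = 47

47


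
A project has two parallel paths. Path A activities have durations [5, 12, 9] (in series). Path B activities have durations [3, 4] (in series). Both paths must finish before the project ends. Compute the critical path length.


Path A total = 5 + 12 + 9 = 26
Path B total = 3 + 4 = 7
Critical path = longest path = max(26, 7) = 26

26


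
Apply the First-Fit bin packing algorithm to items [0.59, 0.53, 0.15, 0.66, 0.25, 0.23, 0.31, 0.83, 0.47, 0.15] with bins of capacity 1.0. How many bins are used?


Place items sequentially using First-Fit:
  Item 0.59 -> new Bin 1
  Item 0.53 -> new Bin 2
  Item 0.15 -> Bin 1 (now 0.74)
  Item 0.66 -> new Bin 3
  Item 0.25 -> Bin 1 (now 0.99)
  Item 0.23 -> Bin 2 (now 0.76)
  Item 0.31 -> Bin 3 (now 0.97)
  Item 0.83 -> new Bin 4
  Item 0.47 -> new Bin 5
  Item 0.15 -> Bin 2 (now 0.91)
Total bins used = 5

5


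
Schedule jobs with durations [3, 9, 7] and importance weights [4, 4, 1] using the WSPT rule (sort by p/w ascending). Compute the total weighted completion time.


Compute p/w ratios and sort ascending (WSPT): [(3, 4), (9, 4), (7, 1)]
Compute weighted completion times:
  Job (p=3,w=4): C=3, w*C=4*3=12
  Job (p=9,w=4): C=12, w*C=4*12=48
  Job (p=7,w=1): C=19, w*C=1*19=19
Total weighted completion time = 79

79
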